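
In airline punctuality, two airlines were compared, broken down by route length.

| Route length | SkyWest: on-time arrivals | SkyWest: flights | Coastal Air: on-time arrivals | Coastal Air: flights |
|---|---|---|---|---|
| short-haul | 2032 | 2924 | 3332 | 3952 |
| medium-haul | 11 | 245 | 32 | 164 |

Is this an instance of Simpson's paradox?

No

Short-haul: SkyWest 2032/2924 = 69.5%, Coastal Air 3332/3952 = 84.3% → Coastal Air
Medium-haul: SkyWest 11/245 = 4.5%, Coastal Air 32/164 = 19.5% → Coastal Air
Overall: SkyWest 2043/3169 = 64.5%, Coastal Air 3364/4116 = 81.7% → Coastal Air
Coastal Air wins overall and in every route group — no reversal.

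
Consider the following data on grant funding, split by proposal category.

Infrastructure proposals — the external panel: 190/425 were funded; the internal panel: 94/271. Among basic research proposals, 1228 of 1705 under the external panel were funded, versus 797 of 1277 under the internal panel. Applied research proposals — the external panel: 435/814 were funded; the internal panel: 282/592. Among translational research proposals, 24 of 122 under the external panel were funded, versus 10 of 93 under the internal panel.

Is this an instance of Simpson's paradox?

Infrastructure: the external panel 190/425 = 44.7%, the internal panel 94/271 = 34.7% → the external panel
Basic research: the external panel 1228/1705 = 72.0%, the internal panel 797/1277 = 62.4% → the external panel
Applied research: the external panel 435/814 = 53.4%, the internal panel 282/592 = 47.6% → the external panel
Translational research: the external panel 24/122 = 19.7%, the internal panel 10/93 = 10.8% → the external panel
Overall: the external panel 1877/3066 = 61.2%, the internal panel 1183/2233 = 53.0% → the external panel
The external panel wins overall and in every proposal group — no reversal.

No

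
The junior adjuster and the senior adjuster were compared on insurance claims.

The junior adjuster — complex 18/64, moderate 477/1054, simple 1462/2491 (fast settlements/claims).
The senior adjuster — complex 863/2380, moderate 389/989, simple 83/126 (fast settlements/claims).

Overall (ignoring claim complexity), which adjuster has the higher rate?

Complex: the junior adjuster 18/64 = 28.1%, the senior adjuster 863/2380 = 36.3% → the senior adjuster
Moderate: the junior adjuster 477/1054 = 45.3%, the senior adjuster 389/989 = 39.3% → the junior adjuster
Simple: the junior adjuster 1462/2491 = 58.7%, the senior adjuster 83/126 = 65.9% → the senior adjuster
Overall: the junior adjuster 1957/3609 = 54.2%, the senior adjuster 1335/3495 = 38.2% → the junior adjuster
(Neither sweeps every claim group, but the junior adjuster has the higher pooled rate.)

the junior adjuster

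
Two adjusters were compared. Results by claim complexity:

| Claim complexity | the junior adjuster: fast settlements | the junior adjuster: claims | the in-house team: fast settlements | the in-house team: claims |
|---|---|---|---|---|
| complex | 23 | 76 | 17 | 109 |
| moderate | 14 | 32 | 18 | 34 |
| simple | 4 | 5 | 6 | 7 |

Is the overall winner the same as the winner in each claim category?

No

Complex: the junior adjuster 23/76 = 30.3%, the in-house team 17/109 = 15.6% → the junior adjuster
Moderate: the junior adjuster 14/32 = 43.8%, the in-house team 18/34 = 52.9% → the in-house team
Simple: the junior adjuster 4/5 = 80.0%, the in-house team 6/7 = 85.7% → the in-house team
Overall: the junior adjuster 41/113 = 36.3%, the in-house team 41/150 = 27.3% → the junior adjuster
Neither sweeps: the junior adjuster wins 1 of 3 groups, the in-house team wins 2. The junior adjuster wins overall but not every group — no Simpson reversal.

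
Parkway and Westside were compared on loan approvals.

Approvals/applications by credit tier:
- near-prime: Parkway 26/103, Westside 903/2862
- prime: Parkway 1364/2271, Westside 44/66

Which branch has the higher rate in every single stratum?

Westside

Near-prime: Parkway 26/103 = 25.2%, Westside 903/2862 = 31.6% → Westside
Prime: Parkway 1364/2271 = 60.1%, Westside 44/66 = 66.7% → Westside
Westside has the higher rate in both groups.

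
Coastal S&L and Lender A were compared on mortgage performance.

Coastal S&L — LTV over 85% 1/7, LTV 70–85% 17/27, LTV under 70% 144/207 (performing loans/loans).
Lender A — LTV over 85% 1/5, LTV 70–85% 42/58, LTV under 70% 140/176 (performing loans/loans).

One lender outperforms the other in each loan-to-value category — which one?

LTV over 85%: Coastal S&L 1/7 = 14.3%, Lender A 1/5 = 20.0% → Lender A
LTV 70–85%: Coastal S&L 17/27 = 63.0%, Lender A 42/58 = 72.4% → Lender A
LTV under 70%: Coastal S&L 144/207 = 69.6%, Lender A 140/176 = 79.5% → Lender A
Lender A has the higher rate in all 3 groups.

Lender A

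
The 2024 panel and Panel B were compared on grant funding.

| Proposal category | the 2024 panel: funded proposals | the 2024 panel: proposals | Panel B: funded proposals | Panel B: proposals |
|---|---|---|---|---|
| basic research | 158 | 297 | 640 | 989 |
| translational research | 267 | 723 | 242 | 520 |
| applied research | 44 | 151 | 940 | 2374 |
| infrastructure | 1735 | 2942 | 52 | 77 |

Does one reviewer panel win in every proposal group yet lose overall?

Basic research: the 2024 panel 158/297 = 53.2%, Panel B 640/989 = 64.7% → Panel B
Translational research: the 2024 panel 267/723 = 36.9%, Panel B 242/520 = 46.5% → Panel B
Applied research: the 2024 panel 44/151 = 29.1%, Panel B 940/2374 = 39.6% → Panel B
Infrastructure: the 2024 panel 1735/2942 = 59.0%, Panel B 52/77 = 67.5% → Panel B
Overall: the 2024 panel 2204/4113 = 53.6%, Panel B 1874/3960 = 47.3% → the 2024 panel
Panel B wins each proposal group but the 2024 panel wins overall — the comparison reverses. Panel B's proposals skew toward applied research, which has a lower base rate.

Yes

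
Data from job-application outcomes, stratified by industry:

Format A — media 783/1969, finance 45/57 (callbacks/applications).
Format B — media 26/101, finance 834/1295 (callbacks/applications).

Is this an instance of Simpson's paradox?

Media: Format A 783/1969 = 39.8%, Format B 26/101 = 25.7% → Format A
Finance: Format A 45/57 = 78.9%, Format B 834/1295 = 64.4% → Format A
Overall: Format A 828/2026 = 40.9%, Format B 860/1396 = 61.6% → Format B
Format A wins each industry group but Format B wins overall — the comparison reverses. Format A's applications skew toward media, which has a lower base rate.

Yes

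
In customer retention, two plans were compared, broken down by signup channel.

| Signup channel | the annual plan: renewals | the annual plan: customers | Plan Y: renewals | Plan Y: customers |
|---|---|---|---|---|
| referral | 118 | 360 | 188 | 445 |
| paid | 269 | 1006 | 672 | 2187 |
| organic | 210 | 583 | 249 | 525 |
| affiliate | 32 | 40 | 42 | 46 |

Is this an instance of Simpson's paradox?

Referral: the annual plan 118/360 = 32.8%, Plan Y 188/445 = 42.2% → Plan Y
Paid: the annual plan 269/1006 = 26.7%, Plan Y 672/2187 = 30.7% → Plan Y
Organic: the annual plan 210/583 = 36.0%, Plan Y 249/525 = 47.4% → Plan Y
Affiliate: the annual plan 32/40 = 80.0%, Plan Y 42/46 = 91.3% → Plan Y
Overall: the annual plan 629/1989 = 31.6%, Plan Y 1151/3203 = 35.9% → Plan Y
Plan Y wins overall and in every signup group — no reversal.

No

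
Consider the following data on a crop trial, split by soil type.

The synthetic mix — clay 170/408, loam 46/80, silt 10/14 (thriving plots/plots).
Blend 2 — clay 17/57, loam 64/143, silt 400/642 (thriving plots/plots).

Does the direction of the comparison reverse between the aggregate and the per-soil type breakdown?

Yes

Clay: the synthetic mix 170/408 = 41.7%, Blend 2 17/57 = 29.8% → the synthetic mix
Loam: the synthetic mix 46/80 = 57.5%, Blend 2 64/143 = 44.8% → the synthetic mix
Silt: the synthetic mix 10/14 = 71.4%, Blend 2 400/642 = 62.3% → the synthetic mix
Overall: the synthetic mix 226/502 = 45.0%, Blend 2 481/842 = 57.1% → Blend 2
The synthetic mix wins each soil group but Blend 2 wins overall — the comparison reverses. The synthetic mix's plots skew toward clay, which has a lower base rate.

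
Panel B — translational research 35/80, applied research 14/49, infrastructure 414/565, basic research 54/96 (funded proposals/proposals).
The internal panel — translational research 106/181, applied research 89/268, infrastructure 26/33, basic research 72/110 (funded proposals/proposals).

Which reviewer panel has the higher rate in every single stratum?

the internal panel

Translational research: Panel B 35/80 = 43.8%, the internal panel 106/181 = 58.6% → the internal panel
Applied research: Panel B 14/49 = 28.6%, the internal panel 89/268 = 33.2% → the internal panel
Infrastructure: Panel B 414/565 = 73.3%, the internal panel 26/33 = 78.8% → the internal panel
Basic research: Panel B 54/96 = 56.2%, the internal panel 72/110 = 65.5% → the internal panel
The internal panel has the higher rate in all 4 groups.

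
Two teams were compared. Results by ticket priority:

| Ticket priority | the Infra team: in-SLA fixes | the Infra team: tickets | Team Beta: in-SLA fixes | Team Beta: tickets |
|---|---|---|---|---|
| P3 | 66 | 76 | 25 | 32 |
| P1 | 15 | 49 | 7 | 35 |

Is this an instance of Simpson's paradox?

P3: the Infra team 66/76 = 86.8%, Team Beta 25/32 = 78.1% → the Infra team
P1: the Infra team 15/49 = 30.6%, Team Beta 7/35 = 20.0% → the Infra team
Overall: the Infra team 81/125 = 64.8%, Team Beta 32/67 = 47.8% → the Infra team
The Infra team wins overall and in every ticket group — no reversal.

No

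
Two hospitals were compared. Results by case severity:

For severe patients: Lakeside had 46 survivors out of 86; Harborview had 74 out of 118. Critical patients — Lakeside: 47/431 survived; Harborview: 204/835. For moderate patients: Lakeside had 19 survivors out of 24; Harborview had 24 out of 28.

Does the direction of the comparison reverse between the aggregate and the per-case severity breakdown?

No

Severe: Lakeside 46/86 = 53.5%, Harborview 74/118 = 62.7% → Harborview
Critical: Lakeside 47/431 = 10.9%, Harborview 204/835 = 24.4% → Harborview
Moderate: Lakeside 19/24 = 79.2%, Harborview 24/28 = 85.7% → Harborview
Overall: Lakeside 112/541 = 20.7%, Harborview 302/981 = 30.8% → Harborview
Harborview wins overall and in every case group — no reversal.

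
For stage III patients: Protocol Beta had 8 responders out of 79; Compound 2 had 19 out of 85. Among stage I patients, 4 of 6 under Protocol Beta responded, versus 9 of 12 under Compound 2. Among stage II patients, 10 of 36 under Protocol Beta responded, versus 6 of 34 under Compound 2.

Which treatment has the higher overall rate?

Stage III: Protocol Beta 8/79 = 10.1%, Compound 2 19/85 = 22.4% → Compound 2
Stage I: Protocol Beta 4/6 = 66.7%, Compound 2 9/12 = 75.0% → Compound 2
Stage II: Protocol Beta 10/36 = 27.8%, Compound 2 6/34 = 17.6% → Protocol Beta
Overall: Protocol Beta 22/121 = 18.2%, Compound 2 34/131 = 26.0% → Compound 2
(Neither sweeps every disease group, but Compound 2 has the higher pooled rate.)

Compound 2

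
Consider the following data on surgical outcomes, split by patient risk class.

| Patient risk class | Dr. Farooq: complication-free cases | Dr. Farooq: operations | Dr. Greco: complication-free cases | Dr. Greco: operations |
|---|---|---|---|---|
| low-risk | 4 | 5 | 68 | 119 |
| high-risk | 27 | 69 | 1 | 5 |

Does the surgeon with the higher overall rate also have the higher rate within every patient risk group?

No

Low-risk: Dr. Farooq 4/5 = 80.0%, Dr. Greco 68/119 = 57.1% → Dr. Farooq
High-risk: Dr. Farooq 27/69 = 39.1%, Dr. Greco 1/5 = 20.0% → Dr. Farooq
Overall: Dr. Farooq 31/74 = 41.9%, Dr. Greco 69/124 = 55.6% → Dr. Greco
Dr. Farooq wins each patient risk group but Dr. Greco wins overall — the comparison reverses. Dr. Farooq's operations skew toward high-risk, which has a lower base rate.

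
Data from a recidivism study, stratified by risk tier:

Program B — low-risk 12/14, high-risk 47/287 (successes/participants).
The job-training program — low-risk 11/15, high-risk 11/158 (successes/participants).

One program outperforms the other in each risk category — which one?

Program B

Low-risk: Program B 12/14 = 85.7%, the job-training program 11/15 = 73.3% → Program B
High-risk: Program B 47/287 = 16.4%, the job-training program 11/158 = 7.0% → Program B
Program B has the higher rate in both groups.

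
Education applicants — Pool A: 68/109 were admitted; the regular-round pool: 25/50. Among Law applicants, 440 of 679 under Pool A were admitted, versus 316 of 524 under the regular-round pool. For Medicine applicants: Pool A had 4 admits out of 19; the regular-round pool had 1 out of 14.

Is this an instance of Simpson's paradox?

Education: Pool A 68/109 = 62.4%, the regular-round pool 25/50 = 50.0% → Pool A
Law: Pool A 440/679 = 64.8%, the regular-round pool 316/524 = 60.3% → Pool A
Medicine: Pool A 4/19 = 21.1%, the regular-round pool 1/14 = 7.1% → Pool A
Overall: Pool A 512/807 = 63.4%, the regular-round pool 342/588 = 58.2% → Pool A
Pool A wins overall and in every department group — no reversal.

No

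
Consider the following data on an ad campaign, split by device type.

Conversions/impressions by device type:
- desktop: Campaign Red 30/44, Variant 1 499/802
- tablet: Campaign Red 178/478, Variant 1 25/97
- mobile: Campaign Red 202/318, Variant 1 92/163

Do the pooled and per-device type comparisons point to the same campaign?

Desktop: Campaign Red 30/44 = 68.2%, Variant 1 499/802 = 62.2% → Campaign Red
Tablet: Campaign Red 178/478 = 37.2%, Variant 1 25/97 = 25.8% → Campaign Red
Mobile: Campaign Red 202/318 = 63.5%, Variant 1 92/163 = 56.4% → Campaign Red
Overall: Campaign Red 410/840 = 48.8%, Variant 1 616/1062 = 58.0% → Variant 1
Campaign Red wins each device group but Variant 1 wins overall — the comparison reverses. Campaign Red's impressions skew toward tablet, which has a lower base rate.

No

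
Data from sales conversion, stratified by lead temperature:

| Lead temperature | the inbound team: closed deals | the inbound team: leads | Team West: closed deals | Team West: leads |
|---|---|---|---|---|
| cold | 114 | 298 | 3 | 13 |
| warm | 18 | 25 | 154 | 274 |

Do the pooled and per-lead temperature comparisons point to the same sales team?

Cold: the inbound team 114/298 = 38.3%, Team West 3/13 = 23.1% → the inbound team
Warm: the inbound team 18/25 = 72.0%, Team West 154/274 = 56.2% → the inbound team
Overall: the inbound team 132/323 = 40.9%, Team West 157/287 = 54.7% → Team West
The inbound team wins each lead group but Team West wins overall — the comparison reverses. The inbound team's leads skew toward cold, which has a lower base rate.

No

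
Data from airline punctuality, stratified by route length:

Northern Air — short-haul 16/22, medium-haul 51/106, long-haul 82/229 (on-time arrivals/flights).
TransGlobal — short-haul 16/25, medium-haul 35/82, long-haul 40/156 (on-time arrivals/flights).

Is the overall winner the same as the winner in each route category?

Short-haul: Northern Air 16/22 = 72.7%, TransGlobal 16/25 = 64.0% → Northern Air
Medium-haul: Northern Air 51/106 = 48.1%, TransGlobal 35/82 = 42.7% → Northern Air
Long-haul: Northern Air 82/229 = 35.8%, TransGlobal 40/156 = 25.6% → Northern Air
Overall: Northern Air 149/357 = 41.7%, TransGlobal 91/263 = 34.6% → Northern Air
Northern Air wins overall and in every route group — no reversal.

Yes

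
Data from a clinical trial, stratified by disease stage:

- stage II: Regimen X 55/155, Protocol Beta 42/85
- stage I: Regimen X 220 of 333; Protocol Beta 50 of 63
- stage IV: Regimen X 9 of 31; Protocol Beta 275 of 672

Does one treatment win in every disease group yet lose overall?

Yes

Stage II: Regimen X 55/155 = 35.5%, Protocol Beta 42/85 = 49.4% → Protocol Beta
Stage I: Regimen X 220/333 = 66.1%, Protocol Beta 50/63 = 79.4% → Protocol Beta
Stage IV: Regimen X 9/31 = 29.0%, Protocol Beta 275/672 = 40.9% → Protocol Beta
Overall: Regimen X 284/519 = 54.7%, Protocol Beta 367/820 = 44.8% → Regimen X
Protocol Beta wins each disease group but Regimen X wins overall — the comparison reverses. Protocol Beta's patients skew toward stage IV, which has a lower base rate.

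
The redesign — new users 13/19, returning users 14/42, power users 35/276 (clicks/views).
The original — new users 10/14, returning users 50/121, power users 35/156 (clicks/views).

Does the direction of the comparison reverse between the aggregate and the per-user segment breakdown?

New users: the redesign 13/19 = 68.4%, the original 10/14 = 71.4% → the original
Returning users: the redesign 14/42 = 33.3%, the original 50/121 = 41.3% → the original
Power users: the redesign 35/276 = 12.7%, the original 35/156 = 22.4% → the original
Overall: the redesign 62/337 = 18.4%, the original 95/291 = 32.6% → the original
The original wins overall and in every user group — no reversal.

No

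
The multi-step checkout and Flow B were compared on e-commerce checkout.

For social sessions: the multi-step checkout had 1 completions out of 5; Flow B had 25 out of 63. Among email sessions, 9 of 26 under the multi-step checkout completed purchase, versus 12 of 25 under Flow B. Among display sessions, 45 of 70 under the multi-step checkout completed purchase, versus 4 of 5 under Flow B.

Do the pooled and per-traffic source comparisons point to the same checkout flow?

No

Social: the multi-step checkout 1/5 = 20.0%, Flow B 25/63 = 39.7% → Flow B
Email: the multi-step checkout 9/26 = 34.6%, Flow B 12/25 = 48.0% → Flow B
Display: the multi-step checkout 45/70 = 64.3%, Flow B 4/5 = 80.0% → Flow B
Overall: the multi-step checkout 55/101 = 54.5%, Flow B 41/93 = 44.1% → the multi-step checkout
Flow B wins each traffic group but the multi-step checkout wins overall — the comparison reverses. Flow B's sessions skew toward social, which has a lower base rate.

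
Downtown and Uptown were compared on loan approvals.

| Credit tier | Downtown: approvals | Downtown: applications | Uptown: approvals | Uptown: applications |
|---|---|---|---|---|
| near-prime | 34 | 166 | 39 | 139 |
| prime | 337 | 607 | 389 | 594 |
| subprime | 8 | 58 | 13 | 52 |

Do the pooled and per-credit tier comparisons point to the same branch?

Near-prime: Downtown 34/166 = 20.5%, Uptown 39/139 = 28.1% → Uptown
Prime: Downtown 337/607 = 55.5%, Uptown 389/594 = 65.5% → Uptown
Subprime: Downtown 8/58 = 13.8%, Uptown 13/52 = 25.0% → Uptown
Overall: Downtown 379/831 = 45.6%, Uptown 441/785 = 56.2% → Uptown
Uptown wins overall and in every credit group — no reversal.

Yes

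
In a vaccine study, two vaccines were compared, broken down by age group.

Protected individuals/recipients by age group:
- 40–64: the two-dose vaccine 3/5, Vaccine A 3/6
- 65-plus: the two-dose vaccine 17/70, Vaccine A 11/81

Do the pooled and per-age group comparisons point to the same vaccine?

Yes

40–64: the two-dose vaccine 3/5 = 60.0%, Vaccine A 3/6 = 50.0% → the two-dose vaccine
65-plus: the two-dose vaccine 17/70 = 24.3%, Vaccine A 11/81 = 13.6% → the two-dose vaccine
Overall: the two-dose vaccine 20/75 = 26.7%, Vaccine A 14/87 = 16.1% → the two-dose vaccine
The two-dose vaccine wins overall and in every age group — no reversal.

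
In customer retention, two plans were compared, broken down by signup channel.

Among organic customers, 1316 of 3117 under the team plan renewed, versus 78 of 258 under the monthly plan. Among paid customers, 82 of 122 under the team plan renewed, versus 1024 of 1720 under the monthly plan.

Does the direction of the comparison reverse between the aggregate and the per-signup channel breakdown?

Organic: the team plan 1316/3117 = 42.2%, the monthly plan 78/258 = 30.2% → the team plan
Paid: the team plan 82/122 = 67.2%, the monthly plan 1024/1720 = 59.5% → the team plan
Overall: the team plan 1398/3239 = 43.2%, the monthly plan 1102/1978 = 55.7% → the monthly plan
The team plan wins each signup group but the monthly plan wins overall — the comparison reverses. The team plan's customers skew toward organic, which has a lower base rate.

Yes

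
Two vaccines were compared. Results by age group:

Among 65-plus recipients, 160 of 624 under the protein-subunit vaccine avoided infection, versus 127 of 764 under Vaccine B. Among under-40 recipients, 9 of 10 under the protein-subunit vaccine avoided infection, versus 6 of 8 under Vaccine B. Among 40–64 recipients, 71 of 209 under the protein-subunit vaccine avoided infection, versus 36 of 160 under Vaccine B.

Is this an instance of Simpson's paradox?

No

65-plus: the protein-subunit vaccine 160/624 = 25.6%, Vaccine B 127/764 = 16.6% → the protein-subunit vaccine
Under-40: the protein-subunit vaccine 9/10 = 90.0%, Vaccine B 6/8 = 75.0% → the protein-subunit vaccine
40–64: the protein-subunit vaccine 71/209 = 34.0%, Vaccine B 36/160 = 22.5% → the protein-subunit vaccine
Overall: the protein-subunit vaccine 240/843 = 28.5%, Vaccine B 169/932 = 18.1% → the protein-subunit vaccine
The protein-subunit vaccine wins overall and in every age group — no reversal.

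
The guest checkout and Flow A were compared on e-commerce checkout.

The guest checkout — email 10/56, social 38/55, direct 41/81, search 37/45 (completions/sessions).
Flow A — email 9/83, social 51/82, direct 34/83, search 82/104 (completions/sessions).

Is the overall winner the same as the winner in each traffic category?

Yes

Email: the guest checkout 10/56 = 17.9%, Flow A 9/83 = 10.8% → the guest checkout
Social: the guest checkout 38/55 = 69.1%, Flow A 51/82 = 62.2% → the guest checkout
Direct: the guest checkout 41/81 = 50.6%, Flow A 34/83 = 41.0% → the guest checkout
Search: the guest checkout 37/45 = 82.2%, Flow A 82/104 = 78.8% → the guest checkout
Overall: the guest checkout 126/237 = 53.2%, Flow A 176/352 = 50.0% → the guest checkout
The guest checkout wins overall and in every traffic group — no reversal.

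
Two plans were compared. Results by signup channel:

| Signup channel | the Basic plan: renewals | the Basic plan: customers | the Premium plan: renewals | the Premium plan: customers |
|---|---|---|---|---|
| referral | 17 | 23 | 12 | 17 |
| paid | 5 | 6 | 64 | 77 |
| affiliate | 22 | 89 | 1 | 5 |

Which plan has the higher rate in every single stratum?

the Basic plan

Referral: the Basic plan 17/23 = 73.9%, the Premium plan 12/17 = 70.6% → the Basic plan
Paid: the Basic plan 5/6 = 83.3%, the Premium plan 64/77 = 83.1% → the Basic plan
Affiliate: the Basic plan 22/89 = 24.7%, the Premium plan 1/5 = 20.0% → the Basic plan
The Basic plan has the higher rate in all 3 groups.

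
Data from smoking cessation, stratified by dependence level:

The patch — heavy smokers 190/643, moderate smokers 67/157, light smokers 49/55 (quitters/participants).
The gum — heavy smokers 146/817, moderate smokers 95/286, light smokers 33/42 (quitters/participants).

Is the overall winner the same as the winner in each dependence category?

Heavy smokers: the patch 190/643 = 29.5%, the gum 146/817 = 17.9% → the patch
Moderate smokers: the patch 67/157 = 42.7%, the gum 95/286 = 33.2% → the patch
Light smokers: the patch 49/55 = 89.1%, the gum 33/42 = 78.6% → the patch
Overall: the patch 306/855 = 35.8%, the gum 274/1145 = 23.9% → the patch
The patch wins overall and in every dependence group — no reversal.

Yes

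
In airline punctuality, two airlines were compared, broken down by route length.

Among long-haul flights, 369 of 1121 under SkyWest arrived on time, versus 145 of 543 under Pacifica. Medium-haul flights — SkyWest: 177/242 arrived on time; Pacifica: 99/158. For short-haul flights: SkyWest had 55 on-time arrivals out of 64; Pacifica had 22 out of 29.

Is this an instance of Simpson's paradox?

Long-haul: SkyWest 369/1121 = 32.9%, Pacifica 145/543 = 26.7% → SkyWest
Medium-haul: SkyWest 177/242 = 73.1%, Pacifica 99/158 = 62.7% → SkyWest
Short-haul: SkyWest 55/64 = 85.9%, Pacifica 22/29 = 75.9% → SkyWest
Overall: SkyWest 601/1427 = 42.1%, Pacifica 266/730 = 36.4% → SkyWest
SkyWest wins overall and in every route group — no reversal.

No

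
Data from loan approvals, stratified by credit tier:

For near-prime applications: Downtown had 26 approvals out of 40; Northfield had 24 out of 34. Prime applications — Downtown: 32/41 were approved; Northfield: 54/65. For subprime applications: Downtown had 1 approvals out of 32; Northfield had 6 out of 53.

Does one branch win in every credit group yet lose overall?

No

Near-prime: Downtown 26/40 = 65.0%, Northfield 24/34 = 70.6% → Northfield
Prime: Downtown 32/41 = 78.0%, Northfield 54/65 = 83.1% → Northfield
Subprime: Downtown 1/32 = 3.1%, Northfield 6/53 = 11.3% → Northfield
Overall: Downtown 59/113 = 52.2%, Northfield 84/152 = 55.3% → Northfield
Northfield wins overall and in every credit group — no reversal.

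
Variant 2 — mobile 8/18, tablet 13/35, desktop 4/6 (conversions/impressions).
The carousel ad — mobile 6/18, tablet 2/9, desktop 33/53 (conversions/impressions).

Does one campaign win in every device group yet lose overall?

Yes

Mobile: Variant 2 8/18 = 44.4%, the carousel ad 6/18 = 33.3% → Variant 2
Tablet: Variant 2 13/35 = 37.1%, the carousel ad 2/9 = 22.2% → Variant 2
Desktop: Variant 2 4/6 = 66.7%, the carousel ad 33/53 = 62.3% → Variant 2
Overall: Variant 2 25/59 = 42.4%, the carousel ad 41/80 = 51.2% → the carousel ad
Variant 2 wins each device group but the carousel ad wins overall — the comparison reverses. Variant 2's impressions skew toward tablet, which has a lower base rate.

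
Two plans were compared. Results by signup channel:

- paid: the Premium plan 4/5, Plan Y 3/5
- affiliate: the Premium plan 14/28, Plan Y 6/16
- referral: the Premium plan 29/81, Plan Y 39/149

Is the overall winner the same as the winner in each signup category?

Paid: the Premium plan 4/5 = 80.0%, Plan Y 3/5 = 60.0% → the Premium plan
Affiliate: the Premium plan 14/28 = 50.0%, Plan Y 6/16 = 37.5% → the Premium plan
Referral: the Premium plan 29/81 = 35.8%, Plan Y 39/149 = 26.2% → the Premium plan
Overall: the Premium plan 47/114 = 41.2%, Plan Y 48/170 = 28.2% → the Premium plan
The Premium plan wins overall and in every signup group — no reversal.

Yes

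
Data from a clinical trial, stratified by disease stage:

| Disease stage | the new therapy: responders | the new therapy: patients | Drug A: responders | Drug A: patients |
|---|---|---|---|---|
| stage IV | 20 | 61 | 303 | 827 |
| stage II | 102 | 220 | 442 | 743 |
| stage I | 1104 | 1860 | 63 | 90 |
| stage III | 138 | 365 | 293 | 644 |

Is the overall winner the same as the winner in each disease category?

Stage IV: the new therapy 20/61 = 32.8%, Drug A 303/827 = 36.6% → Drug A
Stage II: the new therapy 102/220 = 46.4%, Drug A 442/743 = 59.5% → Drug A
Stage I: the new therapy 1104/1860 = 59.4%, Drug A 63/90 = 70.0% → Drug A
Stage III: the new therapy 138/365 = 37.8%, Drug A 293/644 = 45.5% → Drug A
Overall: the new therapy 1364/2506 = 54.4%, Drug A 1101/2304 = 47.8% → the new therapy
Drug A wins each disease group but the new therapy wins overall — the comparison reverses. Drug A's patients skew toward stage IV, which has a lower base rate.

No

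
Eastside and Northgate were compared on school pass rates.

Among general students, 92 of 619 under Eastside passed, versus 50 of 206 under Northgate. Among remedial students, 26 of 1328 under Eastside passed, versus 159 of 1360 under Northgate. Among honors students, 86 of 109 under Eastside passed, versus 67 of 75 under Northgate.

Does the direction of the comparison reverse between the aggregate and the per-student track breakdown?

No

General: Eastside 92/619 = 14.9%, Northgate 50/206 = 24.3% → Northgate
Remedial: Eastside 26/1328 = 2.0%, Northgate 159/1360 = 11.7% → Northgate
Honors: Eastside 86/109 = 78.9%, Northgate 67/75 = 89.3% → Northgate
Overall: Eastside 204/2056 = 9.9%, Northgate 276/1641 = 16.8% → Northgate
Northgate wins overall and in every student group — no reversal.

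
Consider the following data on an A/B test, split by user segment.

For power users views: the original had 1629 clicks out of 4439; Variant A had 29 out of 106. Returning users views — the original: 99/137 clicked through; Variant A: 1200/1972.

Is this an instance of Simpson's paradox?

Power users: the original 1629/4439 = 36.7%, Variant A 29/106 = 27.4% → the original
Returning users: the original 99/137 = 72.3%, Variant A 1200/1972 = 60.9% → the original
Overall: the original 1728/4576 = 37.8%, Variant A 1229/2078 = 59.1% → Variant A
The original wins each user group but Variant A wins overall — the comparison reverses. The original's views skew toward power users, which has a lower base rate.

Yes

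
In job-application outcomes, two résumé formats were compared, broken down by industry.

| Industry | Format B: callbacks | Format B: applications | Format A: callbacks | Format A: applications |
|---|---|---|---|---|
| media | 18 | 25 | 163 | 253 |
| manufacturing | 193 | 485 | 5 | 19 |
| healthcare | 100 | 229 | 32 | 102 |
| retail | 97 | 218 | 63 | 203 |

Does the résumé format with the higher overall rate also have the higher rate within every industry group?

Media: Format B 18/25 = 72.0%, Format A 163/253 = 64.4% → Format B
Manufacturing: Format B 193/485 = 39.8%, Format A 5/19 = 26.3% → Format B
Healthcare: Format B 100/229 = 43.7%, Format A 32/102 = 31.4% → Format B
Retail: Format B 97/218 = 44.5%, Format A 63/203 = 31.0% → Format B
Overall: Format B 408/957 = 42.6%, Format A 263/577 = 45.6% → Format A
Format B wins each industry group but Format A wins overall — the comparison reverses. Format B's applications skew toward manufacturing, which has a lower base rate.

No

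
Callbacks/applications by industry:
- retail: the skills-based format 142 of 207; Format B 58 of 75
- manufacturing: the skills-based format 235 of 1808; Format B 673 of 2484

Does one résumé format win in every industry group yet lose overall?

Retail: the skills-based format 142/207 = 68.6%, Format B 58/75 = 77.3% → Format B
Manufacturing: the skills-based format 235/1808 = 13.0%, Format B 673/2484 = 27.1% → Format B
Overall: the skills-based format 377/2015 = 18.7%, Format B 731/2559 = 28.6% → Format B
Format B wins overall and in every industry group — no reversal.

No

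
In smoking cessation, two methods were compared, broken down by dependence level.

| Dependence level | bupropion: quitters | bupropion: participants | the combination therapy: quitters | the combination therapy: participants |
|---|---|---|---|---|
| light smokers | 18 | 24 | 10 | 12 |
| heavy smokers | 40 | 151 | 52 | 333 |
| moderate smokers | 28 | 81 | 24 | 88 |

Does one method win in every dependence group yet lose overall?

Light smokers: bupropion 18/24 = 75.0%, the combination therapy 10/12 = 83.3% → the combination therapy
Heavy smokers: bupropion 40/151 = 26.5%, the combination therapy 52/333 = 15.6% → bupropion
Moderate smokers: bupropion 28/81 = 34.6%, the combination therapy 24/88 = 27.3% → bupropion
Overall: bupropion 86/256 = 33.6%, the combination therapy 86/433 = 19.9% → bupropion
Neither sweeps: bupropion wins 2 of 3 groups, the combination therapy wins 1. Bupropion wins overall but not every group — no Simpson reversal.

No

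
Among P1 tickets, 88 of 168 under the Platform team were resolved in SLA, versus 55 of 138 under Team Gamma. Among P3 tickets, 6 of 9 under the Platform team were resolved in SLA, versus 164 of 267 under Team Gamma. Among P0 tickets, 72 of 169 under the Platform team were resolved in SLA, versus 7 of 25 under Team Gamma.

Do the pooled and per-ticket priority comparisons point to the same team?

No

P1: the Platform team 88/168 = 52.4%, Team Gamma 55/138 = 39.9% → the Platform team
P3: the Platform team 6/9 = 66.7%, Team Gamma 164/267 = 61.4% → the Platform team
P0: the Platform team 72/169 = 42.6%, Team Gamma 7/25 = 28.0% → the Platform team
Overall: the Platform team 166/346 = 48.0%, Team Gamma 226/430 = 52.6% → Team Gamma
The Platform team wins each ticket group but Team Gamma wins overall — the comparison reverses. The Platform team's tickets skew toward P0, which has a lower base rate.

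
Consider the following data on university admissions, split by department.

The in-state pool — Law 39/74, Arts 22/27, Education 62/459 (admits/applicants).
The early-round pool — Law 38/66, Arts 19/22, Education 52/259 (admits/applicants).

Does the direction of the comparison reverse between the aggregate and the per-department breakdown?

Law: the in-state pool 39/74 = 52.7%, the early-round pool 38/66 = 57.6% → the early-round pool
Arts: the in-state pool 22/27 = 81.5%, the early-round pool 19/22 = 86.4% → the early-round pool
Education: the in-state pool 62/459 = 13.5%, the early-round pool 52/259 = 20.1% → the early-round pool
Overall: the in-state pool 123/560 = 22.0%, the early-round pool 109/347 = 31.4% → the early-round pool
The early-round pool wins overall and in every department group — no reversal.

No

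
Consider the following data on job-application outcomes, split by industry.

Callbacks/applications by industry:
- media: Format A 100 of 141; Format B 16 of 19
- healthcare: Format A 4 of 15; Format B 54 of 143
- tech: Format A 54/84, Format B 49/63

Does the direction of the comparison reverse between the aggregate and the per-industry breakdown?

Yes

Media: Format A 100/141 = 70.9%, Format B 16/19 = 84.2% → Format B
Healthcare: Format A 4/15 = 26.7%, Format B 54/143 = 37.8% → Format B
Tech: Format A 54/84 = 64.3%, Format B 49/63 = 77.8% → Format B
Overall: Format A 158/240 = 65.8%, Format B 119/225 = 52.9% → Format A
Format B wins each industry group but Format A wins overall — the comparison reverses. Format B's applications skew toward healthcare, which has a lower base rate.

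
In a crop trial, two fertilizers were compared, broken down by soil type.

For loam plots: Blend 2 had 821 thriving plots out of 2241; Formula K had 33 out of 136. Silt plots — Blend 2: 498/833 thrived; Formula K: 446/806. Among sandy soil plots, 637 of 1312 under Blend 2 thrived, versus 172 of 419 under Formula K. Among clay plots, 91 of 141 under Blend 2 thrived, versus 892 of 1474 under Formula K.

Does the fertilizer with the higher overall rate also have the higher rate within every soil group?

No

Loam: Blend 2 821/2241 = 36.6%, Formula K 33/136 = 24.3% → Blend 2
Silt: Blend 2 498/833 = 59.8%, Formula K 446/806 = 55.3% → Blend 2
Sandy soil: Blend 2 637/1312 = 48.6%, Formula K 172/419 = 41.1% → Blend 2
Clay: Blend 2 91/141 = 64.5%, Formula K 892/1474 = 60.5% → Blend 2
Overall: Blend 2 2047/4527 = 45.2%, Formula K 1543/2835 = 54.4% → Formula K
Blend 2 wins each soil group but Formula K wins overall — the comparison reverses. Blend 2's plots skew toward loam, which has a lower base rate.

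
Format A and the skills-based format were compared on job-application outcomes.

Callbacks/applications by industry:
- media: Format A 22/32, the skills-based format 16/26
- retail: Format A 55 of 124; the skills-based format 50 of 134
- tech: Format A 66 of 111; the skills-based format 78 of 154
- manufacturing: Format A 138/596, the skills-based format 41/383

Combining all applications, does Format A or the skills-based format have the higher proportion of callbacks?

Format A

Media: Format A 22/32 = 68.8%, the skills-based format 16/26 = 61.5% → Format A
Retail: Format A 55/124 = 44.4%, the skills-based format 50/134 = 37.3% → Format A
Tech: Format A 66/111 = 59.5%, the skills-based format 78/154 = 50.6% → Format A
Manufacturing: Format A 138/596 = 23.2%, the skills-based format 41/383 = 10.7% → Format A
Overall: Format A 281/863 = 32.6%, the skills-based format 185/697 = 26.5% → Format A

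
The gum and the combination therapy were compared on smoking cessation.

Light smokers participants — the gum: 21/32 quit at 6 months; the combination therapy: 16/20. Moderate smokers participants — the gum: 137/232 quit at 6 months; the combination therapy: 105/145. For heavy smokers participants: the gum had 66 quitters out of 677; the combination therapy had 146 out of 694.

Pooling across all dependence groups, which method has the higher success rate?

the combination therapy

Light smokers: the gum 21/32 = 65.6%, the combination therapy 16/20 = 80.0% → the combination therapy
Moderate smokers: the gum 137/232 = 59.1%, the combination therapy 105/145 = 72.4% → the combination therapy
Heavy smokers: the gum 66/677 = 9.7%, the combination therapy 146/694 = 21.0% → the combination therapy
Overall: the gum 224/941 = 23.8%, the combination therapy 267/859 = 31.1% → the combination therapy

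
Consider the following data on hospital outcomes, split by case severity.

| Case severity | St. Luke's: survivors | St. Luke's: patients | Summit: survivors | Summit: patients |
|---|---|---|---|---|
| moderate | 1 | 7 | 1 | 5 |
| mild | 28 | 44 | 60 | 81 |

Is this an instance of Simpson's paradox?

Moderate: St. Luke's 1/7 = 14.3%, Summit 1/5 = 20.0% → Summit
Mild: St. Luke's 28/44 = 63.6%, Summit 60/81 = 74.1% → Summit
Overall: St. Luke's 29/51 = 56.9%, Summit 61/86 = 70.9% → Summit
Summit wins overall and in every case group — no reversal.

No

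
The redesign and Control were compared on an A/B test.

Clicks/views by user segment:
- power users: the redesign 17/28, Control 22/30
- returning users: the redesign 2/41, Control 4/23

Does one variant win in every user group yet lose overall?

Power users: the redesign 17/28 = 60.7%, Control 22/30 = 73.3% → Control
Returning users: the redesign 2/41 = 4.9%, Control 4/23 = 17.4% → Control
Overall: the redesign 19/69 = 27.5%, Control 26/53 = 49.1% → Control
Control wins overall and in every user group — no reversal.

No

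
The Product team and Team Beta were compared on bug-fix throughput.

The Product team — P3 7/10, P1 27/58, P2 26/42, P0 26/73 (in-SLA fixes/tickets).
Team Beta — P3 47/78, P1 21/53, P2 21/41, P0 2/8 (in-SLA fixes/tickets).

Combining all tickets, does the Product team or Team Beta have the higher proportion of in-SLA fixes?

P3: the Product team 7/10 = 70.0%, Team Beta 47/78 = 60.3% → the Product team
P1: the Product team 27/58 = 46.6%, Team Beta 21/53 = 39.6% → the Product team
P2: the Product team 26/42 = 61.9%, Team Beta 21/41 = 51.2% → the Product team
P0: the Product team 26/73 = 35.6%, Team Beta 2/8 = 25.0% → the Product team
Overall: the Product team 86/183 = 47.0%, Team Beta 91/180 = 50.6% → Team Beta
(The Product team wins every ticket group but Team Beta wins overall — the Product team's tickets skew toward the low-rate P0 group.)

Team Beta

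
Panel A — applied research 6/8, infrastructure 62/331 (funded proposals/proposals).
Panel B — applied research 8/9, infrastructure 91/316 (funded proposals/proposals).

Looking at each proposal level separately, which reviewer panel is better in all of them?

Applied research: Panel A 6/8 = 75.0%, Panel B 8/9 = 88.9% → Panel B
Infrastructure: Panel A 62/331 = 18.7%, Panel B 91/316 = 28.8% → Panel B
Panel B has the higher rate in both groups.

Panel B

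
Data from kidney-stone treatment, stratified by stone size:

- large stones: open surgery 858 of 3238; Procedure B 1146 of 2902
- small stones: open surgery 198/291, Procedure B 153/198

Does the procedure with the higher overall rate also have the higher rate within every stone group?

Large stones: open surgery 858/3238 = 26.5%, Procedure B 1146/2902 = 39.5% → Procedure B
Small stones: open surgery 198/291 = 68.0%, Procedure B 153/198 = 77.3% → Procedure B
Overall: open surgery 1056/3529 = 29.9%, Procedure B 1299/3100 = 41.9% → Procedure B
Procedure B wins overall and in every stone group — no reversal.

Yes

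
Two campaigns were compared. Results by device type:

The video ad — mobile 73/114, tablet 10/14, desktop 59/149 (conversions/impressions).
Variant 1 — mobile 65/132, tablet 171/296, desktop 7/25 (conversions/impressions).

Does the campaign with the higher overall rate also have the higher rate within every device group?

Mobile: the video ad 73/114 = 64.0%, Variant 1 65/132 = 49.2% → the video ad
Tablet: the video ad 10/14 = 71.4%, Variant 1 171/296 = 57.8% → the video ad
Desktop: the video ad 59/149 = 39.6%, Variant 1 7/25 = 28.0% → the video ad
Overall: the video ad 142/277 = 51.3%, Variant 1 243/453 = 53.6% → Variant 1
The video ad wins each device group but Variant 1 wins overall — the comparison reverses. The video ad's impressions skew toward desktop, which has a lower base rate.

No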